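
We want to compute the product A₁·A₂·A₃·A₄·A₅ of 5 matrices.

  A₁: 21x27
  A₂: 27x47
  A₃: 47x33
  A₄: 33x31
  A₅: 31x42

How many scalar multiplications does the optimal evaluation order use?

Adjacent pairs: A₁A₂ = 21·27·47 = 26649; A₂A₃ = 27·47·33 = 41877; A₃A₄ = 47·33·31 = 48081; A₄A₅ = 33·31·42 = 42966.
Length 3: A₁..A₃: k=1: 0+41877+21·27·33=60588; k=2: 26649+0+21·47·33=59220 → min 59220 | A₂..A₄: k=2: 0+48081+27·47·31=87420; k=3: 41877+0+27·33·31=69498 → min 69498 | A₃..A₅: k=3: 0+42966+47·33·42=108108; k=4: 48081+0+47·31·42=109275 → min 108108.
Length 4: A₁..A₄: k=1: 0+69498+21·27·31=87075; k=2: 26649+48081+21·47·31=105327; k=3: 59220+0+21·33·31=80703 → min 80703 | A₂..A₅: k=2: 0+108108+27·47·42=161406; k=3: 41877+42966+27·33·42=122265; k=4: 69498+0+27·31·42=104652 → min 104652.
Length 5: A₁..A₅: k=1: 0+104652+21·27·42=128466; k=2: 26649+108108+21·47·42=176211; k=3: 59220+42966+21·33·42=131292; k=4: 80703+0+21·31·42=108045 → min 108045.
Optimal order: ((((A₁·A₂)·A₃)·A₄)·A₅) with cost 108045.

108045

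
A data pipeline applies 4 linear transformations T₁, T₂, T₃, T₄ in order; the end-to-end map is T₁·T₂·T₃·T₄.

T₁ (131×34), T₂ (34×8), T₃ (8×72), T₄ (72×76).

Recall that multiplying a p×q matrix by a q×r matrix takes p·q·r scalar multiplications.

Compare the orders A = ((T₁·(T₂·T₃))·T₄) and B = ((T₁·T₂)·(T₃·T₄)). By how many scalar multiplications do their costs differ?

Order A = ((T₁·(T₂·T₃))·T₄): (T₂·T₃): 34×8 by 8×72 → 34×72, cost 34·8·72 = 19584; (T₁·(T₂·T₃)): 131×34 by 34×72 → 131×72, cost 131·34·72 = 320688; cumulative 340272; ((T₁·(T₂·T₃))·T₄): 131×72 by 72×76 → 131×76, cost 131·72·76 = 716832; cumulative 1057104. Total 1057104.
Order B = ((T₁·T₂)·(T₃·T₄)): (T₁·T₂): 131×34 by 34×8 → 131×8, cost 131·34·8 = 35632; (T₃·T₄): 8×72 by 72×76 → 8×76, cost 8·72·76 = 43776; ((T₁·T₂)·(T₃·T₄)): 131×8 by 8×76 → 131×76, cost 131·8·76 = 79648; cumulative 159056. Total 159056.
Difference: |1057104 − 159056| = 898048.

898048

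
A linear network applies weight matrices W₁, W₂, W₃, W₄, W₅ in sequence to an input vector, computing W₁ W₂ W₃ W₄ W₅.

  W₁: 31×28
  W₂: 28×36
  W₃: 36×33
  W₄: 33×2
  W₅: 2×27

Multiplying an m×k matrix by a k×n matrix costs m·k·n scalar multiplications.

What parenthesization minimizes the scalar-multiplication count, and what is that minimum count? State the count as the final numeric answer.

Adjacent pairs: W₁W₂ = 31·28·36 = 31248; W₂W₃ = 28·36·33 = 33264; W₃W₄ = 36·33·2 = 2376; W₄W₅ = 33·2·27 = 1782.
Length 3: W₁..W₃: k=1: 0+33264+31·28·33=61908; k=2: 31248+0+31·36·33=68076 → min 61908 | W₂..W₄: k=2: 0+2376+28·36·2=4392; k=3: 33264+0+28·33·2=35112 → min 4392 | W₃..W₅: k=3: 0+1782+36·33·27=33858; k=4: 2376+0+36·2·27=4320 → min 4320.
Length 4: W₁..W₄: k=1: 0+4392+31·28·2=6128; k=2: 31248+2376+31·36·2=35856; k=3: 61908+0+31·33·2=63954 → min 6128 | W₂..W₅: k=2: 0+4320+28·36·27=31536; k=3: 33264+1782+28·33·27=59994; k=4: 4392+0+28·2·27=5904 → min 5904.
Length 5: W₁..W₅: k=1: 0+5904+31·28·27=29340; k=2: 31248+4320+31·36·27=65700; k=3: 61908+1782+31·33·27=91311; k=4: 6128+0+31·2·27=7802 → min 7802.
Optimal parenthesization: ((W₁ (W₂ (W₃ W₄))) W₅) with cost 7802.

7802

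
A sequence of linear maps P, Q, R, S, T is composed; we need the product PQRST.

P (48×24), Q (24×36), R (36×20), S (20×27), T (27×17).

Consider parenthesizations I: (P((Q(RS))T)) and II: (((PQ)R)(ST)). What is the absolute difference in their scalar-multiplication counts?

Order I = (P((Q(RS))T)): (RS): 36×20 by 20×27 → 36×27, cost 36·20·27 = 19440; (Q(RS)): 24×36 by 36×27 → 24×27, cost 24·36·27 = 23328; cumulative 42768; ((Q(RS))T): 24×27 by 27×17 → 24×17, cost 24·27·17 = 11016; cumulative 53784; (P((Q(RS))T)): 48×24 by 24×17 → 48×17, cost 48·24·17 = 19584; cumulative 73368. Total 73368.
Order II = (((PQ)R)(ST)): (PQ): 48×24 by 24×36 → 48×36, cost 48·24·36 = 41472; ((PQ)R): 48×36 by 36×20 → 48×20, cost 48·36·20 = 34560; cumulative 76032; (ST): 20×27 by 27×17 → 20×17, cost 20·27·17 = 9180; (((PQ)R)(ST)): 48×20 by 20×17 → 48×17, cost 48·20·17 = 16320; cumulative 101532. Total 101532.
Difference: |73368 − 101532| = 28164.

28164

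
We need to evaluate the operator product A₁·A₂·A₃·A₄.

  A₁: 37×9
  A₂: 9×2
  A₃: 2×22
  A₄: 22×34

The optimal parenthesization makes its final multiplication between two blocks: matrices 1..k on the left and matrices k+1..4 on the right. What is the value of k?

2

Adjacent pairs: A₁A₂ = 37·9·2 = 666; A₂A₃ = 9·2·22 = 396; A₃A₄ = 2·22·34 = 1496.
Length 3: A₁..A₃: k=1: 0+396+37·9·22=7722; k=2: 666+0+37·2·22=2294 → min 2294 | A₂..A₄: k=2: 0+1496+9·2·34=2108; k=3: 396+0+9·22·34=7128 → min 2108.
Top-level splits: k=1: (A₁..A₁)·(A₂..A₄) → 0+2108+37·9·34 = 13430; k=2: (A₁..A₂)·(A₃..A₄) → 666+1496+37·2·34 = 4678; k=3: (A₁..A₃)·(A₄..A₄) → 2294+0+37·22·34 = 29970.
Best split is after A₂, i.e. k = 2.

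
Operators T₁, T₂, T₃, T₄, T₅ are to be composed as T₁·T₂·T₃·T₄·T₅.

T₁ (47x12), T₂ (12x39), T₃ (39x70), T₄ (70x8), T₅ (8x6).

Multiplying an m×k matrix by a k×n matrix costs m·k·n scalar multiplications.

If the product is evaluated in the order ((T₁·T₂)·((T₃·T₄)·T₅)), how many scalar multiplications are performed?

56706

(T₁·T₂): 47×12 by 12×39 → 47×39, cost 47·12·39 = 21996
(T₃·T₄): 39×70 by 70×8 → 39×8, cost 39·70·8 = 21840
((T₃·T₄)·T₅): 39×8 by 8×6 → 39×6, cost 39·8·6 = 1872; cumulative 23712
((T₁·T₂)·((T₃·T₄)·T₅)): 47×39 by 39×6 → 47×6, cost 47·39·6 = 10998; cumulative 56706
Total: 56706 scalar multiplications.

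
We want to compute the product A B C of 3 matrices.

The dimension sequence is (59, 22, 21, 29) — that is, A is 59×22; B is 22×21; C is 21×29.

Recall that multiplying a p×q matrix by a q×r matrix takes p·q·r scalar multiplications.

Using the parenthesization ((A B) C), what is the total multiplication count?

(A B): 59×22 by 22×21 → 59×21, cost 59·22·21 = 27258
((A B) C): 59×21 by 21×29 → 59×29, cost 59·21·29 = 35931; cumulative 63189
Total: 63189 scalar multiplications.

63189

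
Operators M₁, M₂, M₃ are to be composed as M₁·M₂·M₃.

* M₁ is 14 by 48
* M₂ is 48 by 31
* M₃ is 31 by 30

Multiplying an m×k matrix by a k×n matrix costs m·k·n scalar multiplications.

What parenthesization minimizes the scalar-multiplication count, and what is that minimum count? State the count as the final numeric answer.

33852

(M₁·(M₂·M₃)): cost 64800.
((M₁·M₂)·M₃): cost 33852.
Optimal: ((M₁·M₂)·M₃) with cost 33852.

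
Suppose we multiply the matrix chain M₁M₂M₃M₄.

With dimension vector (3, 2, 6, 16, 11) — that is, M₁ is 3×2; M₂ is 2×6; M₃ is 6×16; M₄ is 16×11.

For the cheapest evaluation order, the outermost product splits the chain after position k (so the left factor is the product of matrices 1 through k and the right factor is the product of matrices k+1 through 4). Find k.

Adjacent pairs: M₁M₂ = 3·2·6 = 36; M₂M₃ = 2·6·16 = 192; M₃M₄ = 6·16·11 = 1056.
Length 3: M₁..M₃: k=1: 0+192+3·2·16=288; k=2: 36+0+3·6·16=324 → min 288 | M₂..M₄: k=2: 0+1056+2·6·11=1188; k=3: 192+0+2·16·11=544 → min 544.
Top-level splits: k=1: (M₁..M₁)·(M₂..M₄) → 0+544+3·2·11 = 610; k=2: (M₁..M₂)·(M₃..M₄) → 36+1056+3·6·11 = 1290; k=3: (M₁..M₃)·(M₄..M₄) → 288+0+3·16·11 = 816.
Best split is after M₁, i.e. k = 1.

1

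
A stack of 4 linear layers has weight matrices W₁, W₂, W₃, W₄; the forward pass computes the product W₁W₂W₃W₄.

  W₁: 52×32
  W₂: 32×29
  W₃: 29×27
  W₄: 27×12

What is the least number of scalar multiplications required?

40500

Adjacent pairs: W₁W₂ = 52·32·29 = 48256; W₂W₃ = 32·29·27 = 25056; W₃W₄ = 29·27·12 = 9396.
Length 3: W₁..W₃: k=1: 0+25056+52·32·27=69984; k=2: 48256+0+52·29·27=88972 → min 69984 | W₂..W₄: k=2: 0+9396+32·29·12=20532; k=3: 25056+0+32·27·12=35424 → min 20532.
Length 4: W₁..W₄: k=1: 0+20532+52·32·12=40500; k=2: 48256+9396+52·29·12=75748; k=3: 69984+0+52·27·12=86832 → min 40500.
Optimal order: (W₁(W₂(W₃W₄))) with cost 40500.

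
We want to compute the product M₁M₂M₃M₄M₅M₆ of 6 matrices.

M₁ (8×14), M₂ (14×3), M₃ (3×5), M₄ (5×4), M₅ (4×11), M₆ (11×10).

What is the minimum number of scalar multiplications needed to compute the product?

1098

Adjacent pairs: M₁M₂ = 8·14·3 = 336; M₂M₃ = 14·3·5 = 210; M₃M₄ = 3·5·4 = 60; M₄M₅ = 5·4·11 = 220; M₅M₆ = 4·11·10 = 440.
Length 3: M₁..M₃: k=1: 0+210+8·14·5=770; k=2: 336+0+8·3·5=456 → min 456 | M₂..M₄: k=2: 0+60+14·3·4=228; k=3: 210+0+14·5·4=490 → min 228 | M₃..M₅: k=3: 0+220+3·5·11=385; k=4: 60+0+3·4·11=192 → min 192 | M₄..M₆: k=4: 0+440+5·4·10=640; k=5: 220+0+5·11·10=770 → min 640.
Length 4: M₁..M₄: k=1: 0+228+8·14·4=676; k=2: 336+60+8·3·4=492; k=3: 456+0+8·5·4=616 → min 492 | M₂..M₅: k=2: 0+192+14·3·11=654; k=3: 210+220+14·5·11=1200; k=4: 228+0+14·4·11=844 → min 654 | M₃..M₆: k=3: 0+640+3·5·10=790; k=4: 60+440+3·4·10=620; k=5: 192+0+3·11·10=522 → min 522.
Length 5: M₁..M₅: k=1: 0+654+8·14·11=1886; k=2: 336+192+8·3·11=792; k=3: 456+220+8·5·11=1116; k=4: 492+0+8·4·11=844 → min 792 | M₂..M₆: k=2: 0+522+14·3·10=942; k=3: 210+640+14·5·10=1550; k=4: 228+440+14·4·10=1228; k=5: 654+0+14·11·10=2194 → min 942.
Length 6: M₁..M₆: k=1: 0+942+8·14·10=2062; k=2: 336+522+8·3·10=1098; k=3: 456+640+8·5·10=1496; k=4: 492+440+8·4·10=1252; k=5: 792+0+8·11·10=1672 → min 1098.
Optimal order: ((M₁M₂)(((M₃M₄)M₅)M₆)) with cost 1098.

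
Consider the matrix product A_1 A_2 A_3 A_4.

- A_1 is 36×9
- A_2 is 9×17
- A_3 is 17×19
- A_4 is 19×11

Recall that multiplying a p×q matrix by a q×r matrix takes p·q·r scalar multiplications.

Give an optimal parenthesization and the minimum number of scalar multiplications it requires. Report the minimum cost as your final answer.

8352

Adjacent pairs: A_1A_2 = 36·9·17 = 5508; A_2A_3 = 9·17·19 = 2907; A_3A_4 = 17·19·11 = 3553.
Length 3: A_1..A_3: k=1: 0+2907+36·9·19=9063; k=2: 5508+0+36·17·19=17136 → min 9063 | A_2..A_4: k=2: 0+3553+9·17·11=5236; k=3: 2907+0+9·19·11=4788 → min 4788.
Length 4: A_1..A_4: k=1: 0+4788+36·9·11=8352; k=2: 5508+3553+36·17·11=15793; k=3: 9063+0+36·19·11=16587 → min 8352.
Optimal parenthesization: (A_1 ((A_2 A_3) A_4)) with cost 8352.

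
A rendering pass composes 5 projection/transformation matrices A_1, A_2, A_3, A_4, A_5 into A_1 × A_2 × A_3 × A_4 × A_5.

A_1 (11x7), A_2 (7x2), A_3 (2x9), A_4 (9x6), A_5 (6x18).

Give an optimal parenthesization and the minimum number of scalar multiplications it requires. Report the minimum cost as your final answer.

874

Adjacent pairs: A_1A_2 = 11·7·2 = 154; A_2A_3 = 7·2·9 = 126; A_3A_4 = 2·9·6 = 108; A_4A_5 = 9·6·18 = 972.
Length 3: A_1..A_3: k=1: 0+126+11·7·9=819; k=2: 154+0+11·2·9=352 → min 352 | A_2..A_4: k=2: 0+108+7·2·6=192; k=3: 126+0+7·9·6=504 → min 192 | A_3..A_5: k=3: 0+972+2·9·18=1296; k=4: 108+0+2·6·18=324 → min 324.
Length 4: A_1..A_4: k=1: 0+192+11·7·6=654; k=2: 154+108+11·2·6=394; k=3: 352+0+11·9·6=946 → min 394 | A_2..A_5: k=2: 0+324+7·2·18=576; k=3: 126+972+7·9·18=2232; k=4: 192+0+7·6·18=948 → min 576.
Length 5: A_1..A_5: k=1: 0+576+11·7·18=1962; k=2: 154+324+11·2·18=874; k=3: 352+972+11·9·18=3106; k=4: 394+0+11·6·18=1582 → min 874.
Optimal parenthesization: ((A_1 × A_2) × ((A_3 × A_4) × A_5)) with cost 874.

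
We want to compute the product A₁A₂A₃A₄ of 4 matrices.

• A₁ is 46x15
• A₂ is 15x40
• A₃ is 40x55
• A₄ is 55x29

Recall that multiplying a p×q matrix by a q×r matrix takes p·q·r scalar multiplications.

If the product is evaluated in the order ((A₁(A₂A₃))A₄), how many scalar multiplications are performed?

144320

(A₂A₃): 15×40 by 40×55 → 15×55, cost 15·40·55 = 33000
(A₁(A₂A₃)): 46×15 by 15×55 → 46×55, cost 46·15·55 = 37950; cumulative 70950
((A₁(A₂A₃))A₄): 46×55 by 55×29 → 46×29, cost 46·55·29 = 73370; cumulative 144320
Total: 144320 scalar multiplications.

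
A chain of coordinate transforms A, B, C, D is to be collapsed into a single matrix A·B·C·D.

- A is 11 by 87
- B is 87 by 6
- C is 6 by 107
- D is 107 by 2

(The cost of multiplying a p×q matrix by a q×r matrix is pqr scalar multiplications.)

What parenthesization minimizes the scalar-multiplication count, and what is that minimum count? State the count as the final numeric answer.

Adjacent pairs: AB = 11·87·6 = 5742; BC = 87·6·107 = 55854; CD = 6·107·2 = 1284.
Length 3: A..C: k=1: 0+55854+11·87·107=158253; k=2: 5742+0+11·6·107=12804 → min 12804 | B..D: k=2: 0+1284+87·6·2=2328; k=3: 55854+0+87·107·2=74472 → min 2328.
Length 4: A..D: k=1: 0+2328+11·87·2=4242; k=2: 5742+1284+11·6·2=7158; k=3: 12804+0+11·107·2=15158 → min 4242.
Optimal parenthesization: (A·(B·(C·D))) with cost 4242.

4242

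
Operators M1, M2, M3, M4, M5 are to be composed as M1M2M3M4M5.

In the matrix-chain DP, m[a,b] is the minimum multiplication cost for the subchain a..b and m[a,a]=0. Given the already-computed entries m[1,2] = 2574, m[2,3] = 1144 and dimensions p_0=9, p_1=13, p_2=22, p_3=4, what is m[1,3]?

m[1,3] = min over k∈[1,2] of m[1,k]+m[k+1,3]+p_{0}·p_k·p_{3}.
k=1: 0 + 1144 + 9·13·4 = 1612; k=2: 2574 + 0 + 9·22·4 = 3366.
Minimum: 1612 at k=1.

1612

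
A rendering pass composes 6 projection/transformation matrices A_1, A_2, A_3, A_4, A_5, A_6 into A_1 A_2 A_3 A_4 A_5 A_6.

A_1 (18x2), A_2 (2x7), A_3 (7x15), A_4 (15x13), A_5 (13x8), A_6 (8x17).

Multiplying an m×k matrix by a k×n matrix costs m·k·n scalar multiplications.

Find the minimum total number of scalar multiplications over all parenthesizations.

Adjacent pairs: A_1A_2 = 18·2·7 = 252; A_2A_3 = 2·7·15 = 210; A_3A_4 = 7·15·13 = 1365; A_4A_5 = 15·13·8 = 1560; A_5A_6 = 13·8·17 = 1768.
Length 3: A_1..A_3: k=1: 0+210+18·2·15=750; k=2: 252+0+18·7·15=2142 → min 750 | A_2..A_4: k=2: 0+1365+2·7·13=1547; k=3: 210+0+2·15·13=600 → min 600 | A_3..A_5: k=3: 0+1560+7·15·8=2400; k=4: 1365+0+7·13·8=2093 → min 2093 | A_4..A_6: k=4: 0+1768+15·13·17=5083; k=5: 1560+0+15·8·17=3600 → min 3600.
Length 4: A_1..A_4: k=1: 0+600+18·2·13=1068; k=2: 252+1365+18·7·13=3255; k=3: 750+0+18·15·13=4260 → min 1068 | A_2..A_5: k=2: 0+2093+2·7·8=2205; k=3: 210+1560+2·15·8=2010; k=4: 600+0+2·13·8=808 → min 808 | A_3..A_6: k=3: 0+3600+7·15·17=5385; k=4: 1365+1768+7·13·17=4680; k=5: 2093+0+7·8·17=3045 → min 3045.
Length 5: A_1..A_5: k=1: 0+808+18·2·8=1096; k=2: 252+2093+18·7·8=3353; k=3: 750+1560+18·15·8=4470; k=4: 1068+0+18·13·8=2940 → min 1096 | A_2..A_6: k=2: 0+3045+2·7·17=3283; k=3: 210+3600+2·15·17=4320; k=4: 600+1768+2·13·17=2810; k=5: 808+0+2·8·17=1080 → min 1080.
Length 6: A_1..A_6: k=1: 0+1080+18·2·17=1692; k=2: 252+3045+18·7·17=5439; k=3: 750+3600+18·15·17=8940; k=4: 1068+1768+18·13·17=6814; k=5: 1096+0+18·8·17=3544 → min 1692.
Optimal order: (A_1 ((((A_2 A_3) A_4) A_5) A_6)) with cost 1692.

1692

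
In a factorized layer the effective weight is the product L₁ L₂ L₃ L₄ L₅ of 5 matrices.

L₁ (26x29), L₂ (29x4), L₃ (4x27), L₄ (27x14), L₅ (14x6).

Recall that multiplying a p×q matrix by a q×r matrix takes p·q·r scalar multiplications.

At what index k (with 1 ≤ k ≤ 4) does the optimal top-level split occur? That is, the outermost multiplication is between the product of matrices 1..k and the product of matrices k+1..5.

Adjacent pairs: L₁L₂ = 26·29·4 = 3016; L₂L₃ = 29·4·27 = 3132; L₃L₄ = 4·27·14 = 1512; L₄L₅ = 27·14·6 = 2268.
Length 3: L₁..L₃: k=1: 0+3132+26·29·27=23490; k=2: 3016+0+26·4·27=5824 → min 5824 | L₂..L₄: k=2: 0+1512+29·4·14=3136; k=3: 3132+0+29·27·14=14094 → min 3136 | L₃..L₅: k=3: 0+2268+4·27·6=2916; k=4: 1512+0+4·14·6=1848 → min 1848.
Length 4: L₁..L₄: k=1: 0+3136+26·29·14=13692; k=2: 3016+1512+26·4·14=5984; k=3: 5824+0+26·27·14=15652 → min 5984 | L₂..L₅: k=2: 0+1848+29·4·6=2544; k=3: 3132+2268+29·27·6=10098; k=4: 3136+0+29·14·6=5572 → min 2544.
Top-level splits: k=1: (L₁..L₁)·(L₂..L₅) → 0+2544+26·29·6 = 7068; k=2: (L₁..L₂)·(L₃..L₅) → 3016+1848+26·4·6 = 5488; k=3: (L₁..L₃)·(L₄..L₅) → 5824+2268+26·27·6 = 12304; k=4: (L₁..L₄)·(L₅..L₅) → 5984+0+26·14·6 = 8168.
Best split is after L₂, i.e. k = 2.

2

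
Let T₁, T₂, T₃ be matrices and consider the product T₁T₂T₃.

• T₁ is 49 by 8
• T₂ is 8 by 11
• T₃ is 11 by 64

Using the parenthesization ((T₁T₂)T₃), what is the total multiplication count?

(T₁T₂): 49×8 by 8×11 → 49×11, cost 49·8·11 = 4312
((T₁T₂)T₃): 49×11 by 11×64 → 49×64, cost 49·11·64 = 34496; cumulative 38808
Total: 38808 scalar multiplications.

38808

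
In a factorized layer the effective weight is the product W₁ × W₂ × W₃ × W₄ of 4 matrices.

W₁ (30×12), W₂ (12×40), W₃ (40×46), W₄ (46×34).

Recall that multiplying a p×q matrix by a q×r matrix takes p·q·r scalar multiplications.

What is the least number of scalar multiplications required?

53088

Adjacent pairs: W₁W₂ = 30·12·40 = 14400; W₂W₃ = 12·40·46 = 22080; W₃W₄ = 40·46·34 = 62560.
Length 3: W₁..W₃: k=1: 0+22080+30·12·46=38640; k=2: 14400+0+30·40·46=69600 → min 38640 | W₂..W₄: k=2: 0+62560+12·40·34=78880; k=3: 22080+0+12·46·34=40848 → min 40848.
Length 4: W₁..W₄: k=1: 0+40848+30·12·34=53088; k=2: 14400+62560+30·40·34=117760; k=3: 38640+0+30·46·34=85560 → min 53088.
Optimal order: (W₁ × ((W₂ × W₃) × W₄)) with cost 53088.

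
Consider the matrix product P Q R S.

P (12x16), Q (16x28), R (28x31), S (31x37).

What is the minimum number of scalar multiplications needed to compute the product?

29556

Adjacent pairs: PQ = 12·16·28 = 5376; QR = 16·28·31 = 13888; RS = 28·31·37 = 32116.
Length 3: P..R: k=1: 0+13888+12·16·31=19840; k=2: 5376+0+12·28·31=15792 → min 15792 | Q..S: k=2: 0+32116+16·28·37=48692; k=3: 13888+0+16·31·37=32240 → min 32240.
Length 4: P..S: k=1: 0+32240+12·16·37=39344; k=2: 5376+32116+12·28·37=49924; k=3: 15792+0+12·31·37=29556 → min 29556.
Optimal order: (((P Q) R) S) with cost 29556.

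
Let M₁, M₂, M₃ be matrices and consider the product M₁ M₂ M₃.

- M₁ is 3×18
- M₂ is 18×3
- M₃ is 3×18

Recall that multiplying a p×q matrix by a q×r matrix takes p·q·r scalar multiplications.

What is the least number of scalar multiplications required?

Order (M₁ (M₂ M₃)): (M₂ M₃): 18×3 by 3×18 → 18×18, cost 18·3·18 = 972; (M₁ (M₂ M₃)): 3×18 by 18×18 → 3×18, cost 3·18·18 = 972; cumulative 1944. Total 1944.
Order ((M₁ M₂) M₃): (M₁ M₂): 3×18 by 18×3 → 3×3, cost 3·18·3 = 162; ((M₁ M₂) M₃): 3×3 by 3×18 → 3×18, cost 3·3·18 = 162; cumulative 324. Total 324.
Minimum: 324.

324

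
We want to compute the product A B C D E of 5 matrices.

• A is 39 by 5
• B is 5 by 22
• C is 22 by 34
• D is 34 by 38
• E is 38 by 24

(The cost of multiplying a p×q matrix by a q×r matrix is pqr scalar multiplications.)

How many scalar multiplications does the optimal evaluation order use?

Adjacent pairs: AB = 39·5·22 = 4290; BC = 5·22·34 = 3740; CD = 22·34·38 = 28424; DE = 34·38·24 = 31008.
Length 3: A..C: k=1: 0+3740+39·5·34=10370; k=2: 4290+0+39·22·34=33462 → min 10370 | B..D: k=2: 0+28424+5·22·38=32604; k=3: 3740+0+5·34·38=10200 → min 10200 | C..E: k=3: 0+31008+22·34·24=48960; k=4: 28424+0+22·38·24=48488 → min 48488.
Length 4: A..D: k=1: 0+10200+39·5·38=17610; k=2: 4290+28424+39·22·38=65318; k=3: 10370+0+39·34·38=60758 → min 17610 | B..E: k=2: 0+48488+5·22·24=51128; k=3: 3740+31008+5·34·24=38828; k=4: 10200+0+5·38·24=14760 → min 14760.
Length 5: A..E: k=1: 0+14760+39·5·24=19440; k=2: 4290+48488+39·22·24=73370; k=3: 10370+31008+39·34·24=73202; k=4: 17610+0+39·38·24=53178 → min 19440.
Optimal order: (A (((B C) D) E)) with cost 19440.

19440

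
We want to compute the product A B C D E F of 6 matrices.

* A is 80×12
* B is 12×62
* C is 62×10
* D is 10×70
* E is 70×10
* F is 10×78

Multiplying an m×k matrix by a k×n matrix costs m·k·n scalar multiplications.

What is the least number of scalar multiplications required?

Adjacent pairs: AB = 80·12·62 = 59520; BC = 12·62·10 = 7440; CD = 62·10·70 = 43400; DE = 10·70·10 = 7000; EF = 70·10·78 = 54600.
Length 3: A..C: k=1: 0+7440+80·12·10=17040; k=2: 59520+0+80·62·10=109120 → min 17040 | B..D: k=2: 0+43400+12·62·70=95480; k=3: 7440+0+12·10·70=15840 → min 15840 | C..E: k=3: 0+7000+62·10·10=13200; k=4: 43400+0+62·70·10=86800 → min 13200 | D..F: k=4: 0+54600+10·70·78=109200; k=5: 7000+0+10·10·78=14800 → min 14800.
Length 4: A..D: k=1: 0+15840+80·12·70=83040; k=2: 59520+43400+80·62·70=450120; k=3: 17040+0+80·10·70=73040 → min 73040 | B..E: k=2: 0+13200+12·62·10=20640; k=3: 7440+7000+12·10·10=15640; k=4: 15840+0+12·70·10=24240 → min 15640 | C..F: k=3: 0+14800+62·10·78=63160; k=4: 43400+54600+62·70·78=436520; k=5: 13200+0+62·10·78=61560 → min 61560.
Length 5: A..E: k=1: 0+15640+80·12·10=25240; k=2: 59520+13200+80·62·10=122320; k=3: 17040+7000+80·10·10=32040; k=4: 73040+0+80·70·10=129040 → min 25240 | B..F: k=2: 0+61560+12·62·78=119592; k=3: 7440+14800+12·10·78=31600; k=4: 15840+54600+12·70·78=135960; k=5: 15640+0+12·10·78=25000 → min 25000.
Length 6: A..F: k=1: 0+25000+80·12·78=99880; k=2: 59520+61560+80·62·78=507960; k=3: 17040+14800+80·10·78=94240; k=4: 73040+54600+80·70·78=564440; k=5: 25240+0+80·10·78=87640 → min 87640.
Optimal order: ((A ((B C) (D E))) F) with cost 87640.

87640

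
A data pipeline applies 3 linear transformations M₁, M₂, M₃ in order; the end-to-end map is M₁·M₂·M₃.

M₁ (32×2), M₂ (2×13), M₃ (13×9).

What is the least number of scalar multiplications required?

810

Order (M₁·(M₂·M₃)): (M₂·M₃): 2×13 by 13×9 → 2×9, cost 2·13·9 = 234; (M₁·(M₂·M₃)): 32×2 by 2×9 → 32×9, cost 32·2·9 = 576; cumulative 810. Total 810.
Order ((M₁·M₂)·M₃): (M₁·M₂): 32×2 by 2×13 → 32×13, cost 32·2·13 = 832; ((M₁·M₂)·M₃): 32×13 by 13×9 → 32×9, cost 32·13·9 = 3744; cumulative 4576. Total 4576.
Minimum: 810.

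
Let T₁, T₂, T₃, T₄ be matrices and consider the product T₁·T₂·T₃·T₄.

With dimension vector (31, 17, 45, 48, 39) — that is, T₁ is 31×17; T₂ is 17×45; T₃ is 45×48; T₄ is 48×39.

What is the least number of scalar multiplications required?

Adjacent pairs: T₁T₂ = 31·17·45 = 23715; T₂T₃ = 17·45·48 = 36720; T₃T₄ = 45·48·39 = 84240.
Length 3: T₁..T₃: k=1: 0+36720+31·17·48=62016; k=2: 23715+0+31·45·48=90675 → min 62016 | T₂..T₄: k=2: 0+84240+17·45·39=114075; k=3: 36720+0+17·48·39=68544 → min 68544.
Length 4: T₁..T₄: k=1: 0+68544+31·17·39=89097; k=2: 23715+84240+31·45·39=162360; k=3: 62016+0+31·48·39=120048 → min 89097.
Optimal order: (T₁·((T₂·T₃)·T₄)) with cost 89097.

89097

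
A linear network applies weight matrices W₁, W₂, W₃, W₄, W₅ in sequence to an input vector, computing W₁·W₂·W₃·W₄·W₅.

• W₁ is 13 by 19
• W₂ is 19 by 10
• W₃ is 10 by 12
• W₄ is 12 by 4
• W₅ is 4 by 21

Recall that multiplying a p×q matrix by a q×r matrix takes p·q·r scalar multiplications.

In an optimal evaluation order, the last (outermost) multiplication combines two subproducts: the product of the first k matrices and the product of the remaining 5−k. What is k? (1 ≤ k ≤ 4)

Adjacent pairs: W₁W₂ = 13·19·10 = 2470; W₂W₃ = 19·10·12 = 2280; W₃W₄ = 10·12·4 = 480; W₄W₅ = 12·4·21 = 1008.
Length 3: W₁..W₃: k=1: 0+2280+13·19·12=5244; k=2: 2470+0+13·10·12=4030 → min 4030 | W₂..W₄: k=2: 0+480+19·10·4=1240; k=3: 2280+0+19·12·4=3192 → min 1240 | W₃..W₅: k=3: 0+1008+10·12·21=3528; k=4: 480+0+10·4·21=1320 → min 1320.
Length 4: W₁..W₄: k=1: 0+1240+13·19·4=2228; k=2: 2470+480+13·10·4=3470; k=3: 4030+0+13·12·4=4654 → min 2228 | W₂..W₅: k=2: 0+1320+19·10·21=5310; k=3: 2280+1008+19·12·21=8076; k=4: 1240+0+19·4·21=2836 → min 2836.
Top-level splits: k=1: (W₁..W₁)·(W₂..W₅) → 0+2836+13·19·21 = 8023; k=2: (W₁..W₂)·(W₃..W₅) → 2470+1320+13·10·21 = 6520; k=3: (W₁..W₃)·(W₄..W₅) → 4030+1008+13·12·21 = 8314; k=4: (W₁..W₄)·(W₅..W₅) → 2228+0+13·4·21 = 3320.
Best split is after W₄, i.e. k = 4.

4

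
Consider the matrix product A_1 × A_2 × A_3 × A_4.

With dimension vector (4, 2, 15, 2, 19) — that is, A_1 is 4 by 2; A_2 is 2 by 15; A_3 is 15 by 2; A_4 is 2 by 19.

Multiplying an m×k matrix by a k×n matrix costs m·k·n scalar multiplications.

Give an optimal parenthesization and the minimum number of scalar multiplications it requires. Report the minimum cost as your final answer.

Adjacent pairs: A_1A_2 = 4·2·15 = 120; A_2A_3 = 2·15·2 = 60; A_3A_4 = 15·2·19 = 570.
Length 3: A_1..A_3: k=1: 0+60+4·2·2=76; k=2: 120+0+4·15·2=240 → min 76 | A_2..A_4: k=2: 0+570+2·15·19=1140; k=3: 60+0+2·2·19=136 → min 136.
Length 4: A_1..A_4: k=1: 0+136+4·2·19=288; k=2: 120+570+4·15·19=1830; k=3: 76+0+4·2·19=228 → min 228.
Optimal parenthesization: ((A_1 × (A_2 × A_3)) × A_4) with cost 228.

228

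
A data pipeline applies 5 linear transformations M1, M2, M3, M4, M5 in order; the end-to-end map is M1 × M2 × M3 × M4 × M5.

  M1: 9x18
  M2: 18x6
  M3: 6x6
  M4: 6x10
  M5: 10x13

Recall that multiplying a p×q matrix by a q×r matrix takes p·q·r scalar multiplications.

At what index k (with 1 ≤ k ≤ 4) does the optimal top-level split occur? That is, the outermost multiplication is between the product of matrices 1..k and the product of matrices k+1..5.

Adjacent pairs: M1M2 = 9·18·6 = 972; M2M3 = 18·6·6 = 648; M3M4 = 6·6·10 = 360; M4M5 = 6·10·13 = 780.
Length 3: M1..M3: k=1: 0+648+9·18·6=1620; k=2: 972+0+9·6·6=1296 → min 1296 | M2..M4: k=2: 0+360+18·6·10=1440; k=3: 648+0+18·6·10=1728 → min 1440 | M3..M5: k=3: 0+780+6·6·13=1248; k=4: 360+0+6·10·13=1140 → min 1140.
Length 4: M1..M4: k=1: 0+1440+9·18·10=3060; k=2: 972+360+9·6·10=1872; k=3: 1296+0+9·6·10=1836 → min 1836 | M2..M5: k=2: 0+1140+18·6·13=2544; k=3: 648+780+18·6·13=2832; k=4: 1440+0+18·10·13=3780 → min 2544.
Top-level splits: k=1: (M1..M1)·(M2..M5) → 0+2544+9·18·13 = 4650; k=2: (M1..M2)·(M3..M5) → 972+1140+9·6·13 = 2814; k=3: (M1..M3)·(M4..M5) → 1296+780+9·6·13 = 2778; k=4: (M1..M4)·(M5..M5) → 1836+0+9·10·13 = 3006.
Best split is after M3, i.e. k = 3.

3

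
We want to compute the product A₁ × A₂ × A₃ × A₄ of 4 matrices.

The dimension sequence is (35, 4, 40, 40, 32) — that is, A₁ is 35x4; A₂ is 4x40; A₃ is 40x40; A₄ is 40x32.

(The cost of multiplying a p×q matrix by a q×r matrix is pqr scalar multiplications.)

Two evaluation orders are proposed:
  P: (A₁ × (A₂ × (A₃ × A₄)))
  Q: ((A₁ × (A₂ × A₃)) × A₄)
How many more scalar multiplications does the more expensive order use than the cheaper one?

4000

Order P = (A₁ × (A₂ × (A₃ × A₄))): (A₃ × A₄): 40×40 by 40×32 → 40×32, cost 40·40·32 = 51200; (A₂ × (A₃ × A₄)): 4×40 by 40×32 → 4×32, cost 4·40·32 = 5120; cumulative 56320; (A₁ × (A₂ × (A₃ × A₄))): 35×4 by 4×32 → 35×32, cost 35·4·32 = 4480; cumulative 60800. Total 60800.
Order Q = ((A₁ × (A₂ × A₃)) × A₄): (A₂ × A₃): 4×40 by 40×40 → 4×40, cost 4·40·40 = 6400; (A₁ × (A₂ × A₃)): 35×4 by 4×40 → 35×40, cost 35·4·40 = 5600; cumulative 12000; ((A₁ × (A₂ × A₃)) × A₄): 35×40 by 40×32 → 35×32, cost 35·40·32 = 44800; cumulative 56800. Total 56800.
Difference: |60800 − 56800| = 4000.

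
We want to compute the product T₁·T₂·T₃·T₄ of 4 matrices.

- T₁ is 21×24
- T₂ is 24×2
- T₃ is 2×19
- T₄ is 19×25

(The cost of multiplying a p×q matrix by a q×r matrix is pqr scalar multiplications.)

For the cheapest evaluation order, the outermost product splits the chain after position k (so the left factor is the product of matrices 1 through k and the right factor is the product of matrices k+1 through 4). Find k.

Adjacent pairs: T₁T₂ = 21·24·2 = 1008; T₂T₃ = 24·2·19 = 912; T₃T₄ = 2·19·25 = 950.
Length 3: T₁..T₃: k=1: 0+912+21·24·19=10488; k=2: 1008+0+21·2·19=1806 → min 1806 | T₂..T₄: k=2: 0+950+24·2·25=2150; k=3: 912+0+24·19·25=12312 → min 2150.
Top-level splits: k=1: (T₁..T₁)·(T₂..T₄) → 0+2150+21·24·25 = 14750; k=2: (T₁..T₂)·(T₃..T₄) → 1008+950+21·2·25 = 3008; k=3: (T₁..T₃)·(T₄..T₄) → 1806+0+21·19·25 = 11781.
Best split is after T₂, i.e. k = 2.

2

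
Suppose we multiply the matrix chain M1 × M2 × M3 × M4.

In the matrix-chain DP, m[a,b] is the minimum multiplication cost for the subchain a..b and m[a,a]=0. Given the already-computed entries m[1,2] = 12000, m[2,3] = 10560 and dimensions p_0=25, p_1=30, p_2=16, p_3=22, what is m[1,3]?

20800

m[1,3] = min over k∈[1,2] of m[1,k]+m[k+1,3]+p_{0}·p_k·p_{3}.
k=1: 0 + 10560 + 25·30·22 = 27060; k=2: 12000 + 0 + 25·16·22 = 20800.
Minimum: 20800 at k=2.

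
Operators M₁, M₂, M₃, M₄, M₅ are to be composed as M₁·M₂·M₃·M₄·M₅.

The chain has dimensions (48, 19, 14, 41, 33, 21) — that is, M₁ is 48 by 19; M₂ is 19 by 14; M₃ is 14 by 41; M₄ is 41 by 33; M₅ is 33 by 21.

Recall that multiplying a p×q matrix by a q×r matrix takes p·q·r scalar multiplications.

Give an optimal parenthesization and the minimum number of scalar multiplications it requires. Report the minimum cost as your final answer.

Adjacent pairs: M₁M₂ = 48·19·14 = 12768; M₂M₃ = 19·14·41 = 10906; M₃M₄ = 14·41·33 = 18942; M₄M₅ = 41·33·21 = 28413.
Length 3: M₁..M₃: k=1: 0+10906+48·19·41=48298; k=2: 12768+0+48·14·41=40320 → min 40320 | M₂..M₄: k=2: 0+18942+19·14·33=27720; k=3: 10906+0+19·41·33=36613 → min 27720 | M₃..M₅: k=3: 0+28413+14·41·21=40467; k=4: 18942+0+14·33·21=28644 → min 28644.
Length 4: M₁..M₄: k=1: 0+27720+48·19·33=57816; k=2: 12768+18942+48·14·33=53886; k=3: 40320+0+48·41·33=105264 → min 53886 | M₂..M₅: k=2: 0+28644+19·14·21=34230; k=3: 10906+28413+19·41·21=55678; k=4: 27720+0+19·33·21=40887 → min 34230.
Length 5: M₁..M₅: k=1: 0+34230+48·19·21=53382; k=2: 12768+28644+48·14·21=55524; k=3: 40320+28413+48·41·21=110061; k=4: 53886+0+48·33·21=87150 → min 53382.
Optimal parenthesization: (M₁·(M₂·((M₃·M₄)·M₅))) with cost 53382.

53382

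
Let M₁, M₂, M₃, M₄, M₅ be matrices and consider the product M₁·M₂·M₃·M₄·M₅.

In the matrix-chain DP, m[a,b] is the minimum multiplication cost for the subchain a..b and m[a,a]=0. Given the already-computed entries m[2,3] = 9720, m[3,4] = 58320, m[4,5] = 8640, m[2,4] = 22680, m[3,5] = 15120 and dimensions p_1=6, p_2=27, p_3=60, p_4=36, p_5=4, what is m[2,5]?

m[2,5] = min over k∈[2,4] of m[2,k]+m[k+1,5]+p_{1}·p_k·p_{5}.
k=2: 0 + 15120 + 6·27·4 = 15768; k=3: 9720 + 8640 + 6·60·4 = 19800; k=4: 22680 + 0 + 6·36·4 = 23544.
Minimum: 15768 at k=2.

15768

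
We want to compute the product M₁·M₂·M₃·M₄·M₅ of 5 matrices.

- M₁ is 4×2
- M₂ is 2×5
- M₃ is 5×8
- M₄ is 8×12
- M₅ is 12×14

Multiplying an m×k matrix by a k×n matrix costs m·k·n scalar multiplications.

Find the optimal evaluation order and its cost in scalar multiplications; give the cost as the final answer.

Adjacent pairs: M₁M₂ = 4·2·5 = 40; M₂M₃ = 2·5·8 = 80; M₃M₄ = 5·8·12 = 480; M₄M₅ = 8·12·14 = 1344.
Length 3: M₁..M₃: k=1: 0+80+4·2·8=144; k=2: 40+0+4·5·8=200 → min 144 | M₂..M₄: k=2: 0+480+2·5·12=600; k=3: 80+0+2·8·12=272 → min 272 | M₃..M₅: k=3: 0+1344+5·8·14=1904; k=4: 480+0+5·12·14=1320 → min 1320.
Length 4: M₁..M₄: k=1: 0+272+4·2·12=368; k=2: 40+480+4·5·12=760; k=3: 144+0+4·8·12=528 → min 368 | M₂..M₅: k=2: 0+1320+2·5·14=1460; k=3: 80+1344+2·8·14=1648; k=4: 272+0+2·12·14=608 → min 608.
Length 5: M₁..M₅: k=1: 0+608+4·2·14=720; k=2: 40+1320+4·5·14=1640; k=3: 144+1344+4·8·14=1936; k=4: 368+0+4·12·14=1040 → min 720.
Optimal parenthesization: (M₁·(((M₂·M₃)·M₄)·M₅)) with cost 720.

720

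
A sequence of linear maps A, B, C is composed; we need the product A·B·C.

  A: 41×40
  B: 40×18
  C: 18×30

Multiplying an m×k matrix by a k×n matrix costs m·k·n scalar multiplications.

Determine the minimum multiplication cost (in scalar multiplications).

51660

Order (A·(B·C)): (B·C): 40×18 by 18×30 → 40×30, cost 40·18·30 = 21600; (A·(B·C)): 41×40 by 40×30 → 41×30, cost 41·40·30 = 49200; cumulative 70800. Total 70800.
Order ((A·B)·C): (A·B): 41×40 by 40×18 → 41×18, cost 41·40·18 = 29520; ((A·B)·C): 41×18 by 18×30 → 41×30, cost 41·18·30 = 22140; cumulative 51660. Total 51660.
Minimum: 51660.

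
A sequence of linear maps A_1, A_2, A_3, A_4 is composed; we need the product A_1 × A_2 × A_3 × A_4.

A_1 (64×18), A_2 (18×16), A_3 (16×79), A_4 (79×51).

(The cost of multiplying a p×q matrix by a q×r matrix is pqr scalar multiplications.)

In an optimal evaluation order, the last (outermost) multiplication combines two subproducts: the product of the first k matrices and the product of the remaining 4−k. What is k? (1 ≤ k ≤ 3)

Adjacent pairs: A_1A_2 = 64·18·16 = 18432; A_2A_3 = 18·16·79 = 22752; A_3A_4 = 16·79·51 = 64464.
Length 3: A_1..A_3: k=1: 0+22752+64·18·79=113760; k=2: 18432+0+64·16·79=99328 → min 99328 | A_2..A_4: k=2: 0+64464+18·16·51=79152; k=3: 22752+0+18·79·51=95274 → min 79152.
Top-level splits: k=1: (A_1..A_1)·(A_2..A_4) → 0+79152+64·18·51 = 137904; k=2: (A_1..A_2)·(A_3..A_4) → 18432+64464+64·16·51 = 135120; k=3: (A_1..A_3)·(A_4..A_4) → 99328+0+64·79·51 = 357184.
Best split is after A_2, i.e. k = 2.

2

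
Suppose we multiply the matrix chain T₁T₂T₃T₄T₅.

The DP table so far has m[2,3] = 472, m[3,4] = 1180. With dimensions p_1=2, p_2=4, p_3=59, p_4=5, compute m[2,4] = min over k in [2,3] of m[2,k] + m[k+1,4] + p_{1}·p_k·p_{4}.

m[2,4] = min over k∈[2,3] of m[2,k]+m[k+1,4]+p_{1}·p_k·p_{4}.
k=2: 0 + 1180 + 2·4·5 = 1220; k=3: 472 + 0 + 2·59·5 = 1062.
Minimum: 1062 at k=3.

1062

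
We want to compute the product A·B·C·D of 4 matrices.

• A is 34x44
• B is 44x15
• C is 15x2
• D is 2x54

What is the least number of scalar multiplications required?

Adjacent pairs: AB = 34·44·15 = 22440; BC = 44·15·2 = 1320; CD = 15·2·54 = 1620.
Length 3: A..C: k=1: 0+1320+34·44·2=4312; k=2: 22440+0+34·15·2=23460 → min 4312 | B..D: k=2: 0+1620+44·15·54=37260; k=3: 1320+0+44·2·54=6072 → min 6072.
Length 4: A..D: k=1: 0+6072+34·44·54=86856; k=2: 22440+1620+34·15·54=51600; k=3: 4312+0+34·2·54=7984 → min 7984.
Optimal order: ((A·(B·C))·D) with cost 7984.

7984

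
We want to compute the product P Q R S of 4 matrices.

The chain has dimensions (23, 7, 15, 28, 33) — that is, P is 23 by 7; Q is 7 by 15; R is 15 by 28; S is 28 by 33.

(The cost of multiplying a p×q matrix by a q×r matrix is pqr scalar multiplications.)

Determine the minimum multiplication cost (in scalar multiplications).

Adjacent pairs: PQ = 23·7·15 = 2415; QR = 7·15·28 = 2940; RS = 15·28·33 = 13860.
Length 3: P..R: k=1: 0+2940+23·7·28=7448; k=2: 2415+0+23·15·28=12075 → min 7448 | Q..S: k=2: 0+13860+7·15·33=17325; k=3: 2940+0+7·28·33=9408 → min 9408.
Length 4: P..S: k=1: 0+9408+23·7·33=14721; k=2: 2415+13860+23·15·33=27660; k=3: 7448+0+23·28·33=28700 → min 14721.
Optimal order: (P ((Q R) S)) with cost 14721.

14721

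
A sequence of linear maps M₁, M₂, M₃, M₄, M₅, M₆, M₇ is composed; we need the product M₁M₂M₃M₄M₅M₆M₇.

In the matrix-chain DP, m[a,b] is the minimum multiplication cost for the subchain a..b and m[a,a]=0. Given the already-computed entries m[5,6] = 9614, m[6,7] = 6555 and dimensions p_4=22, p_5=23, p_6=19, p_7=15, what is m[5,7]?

14145

m[5,7] = min over k∈[5,6] of m[5,k]+m[k+1,7]+p_{4}·p_k·p_{7}.
k=5: 0 + 6555 + 22·23·15 = 14145; k=6: 9614 + 0 + 22·19·15 = 15884.
Minimum: 14145 at k=5.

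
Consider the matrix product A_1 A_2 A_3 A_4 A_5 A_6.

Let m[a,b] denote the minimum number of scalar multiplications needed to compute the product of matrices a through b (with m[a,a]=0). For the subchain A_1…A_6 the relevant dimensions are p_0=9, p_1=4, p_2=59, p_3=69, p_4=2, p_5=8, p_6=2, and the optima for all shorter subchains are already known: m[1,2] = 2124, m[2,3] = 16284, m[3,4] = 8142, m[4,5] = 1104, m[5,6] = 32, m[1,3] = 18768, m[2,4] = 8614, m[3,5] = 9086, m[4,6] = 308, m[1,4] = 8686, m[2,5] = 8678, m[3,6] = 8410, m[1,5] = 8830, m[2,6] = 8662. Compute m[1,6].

m[1,6] = min over k∈[1,5] of m[1,k]+m[k+1,6]+p_{0}·p_k·p_{6}.
k=1: 0 + 8662 + 9·4·2 = 8734; k=2: 2124 + 8410 + 9·59·2 = 11596; k=3: 18768 + 308 + 9·69·2 = 20318; k=4: 8686 + 32 + 9·2·2 = 8754; k=5: 8830 + 0 + 9·8·2 = 8974.
Minimum: 8734 at k=1.

8734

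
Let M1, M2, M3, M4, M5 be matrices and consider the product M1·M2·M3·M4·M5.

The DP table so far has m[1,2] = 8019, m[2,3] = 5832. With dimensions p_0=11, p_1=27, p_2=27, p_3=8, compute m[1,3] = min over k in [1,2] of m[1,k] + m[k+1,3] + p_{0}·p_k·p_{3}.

m[1,3] = min over k∈[1,2] of m[1,k]+m[k+1,3]+p_{0}·p_k·p_{3}.
k=1: 0 + 5832 + 11·27·8 = 8208; k=2: 8019 + 0 + 11·27·8 = 10395.
Minimum: 8208 at k=1.

8208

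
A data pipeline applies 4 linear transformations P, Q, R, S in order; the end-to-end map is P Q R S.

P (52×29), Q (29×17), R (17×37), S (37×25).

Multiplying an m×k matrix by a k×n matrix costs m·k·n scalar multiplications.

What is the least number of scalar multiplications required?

63461

Adjacent pairs: PQ = 52·29·17 = 25636; QR = 29·17·37 = 18241; RS = 17·37·25 = 15725.
Length 3: P..R: k=1: 0+18241+52·29·37=74037; k=2: 25636+0+52·17·37=58344 → min 58344 | Q..S: k=2: 0+15725+29·17·25=28050; k=3: 18241+0+29·37·25=45066 → min 28050.
Length 4: P..S: k=1: 0+28050+52·29·25=65750; k=2: 25636+15725+52·17·25=63461; k=3: 58344+0+52·37·25=106444 → min 63461.
Optimal order: ((P Q) (R S)) with cost 63461.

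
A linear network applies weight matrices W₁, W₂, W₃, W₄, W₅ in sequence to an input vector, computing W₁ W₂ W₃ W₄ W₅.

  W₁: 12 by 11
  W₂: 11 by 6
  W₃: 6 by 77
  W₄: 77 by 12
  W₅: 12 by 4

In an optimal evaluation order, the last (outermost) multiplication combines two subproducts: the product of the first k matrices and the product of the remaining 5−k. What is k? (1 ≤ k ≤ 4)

Adjacent pairs: W₁W₂ = 12·11·6 = 792; W₂W₃ = 11·6·77 = 5082; W₃W₄ = 6·77·12 = 5544; W₄W₅ = 77·12·4 = 3696.
Length 3: W₁..W₃: k=1: 0+5082+12·11·77=15246; k=2: 792+0+12·6·77=6336 → min 6336 | W₂..W₄: k=2: 0+5544+11·6·12=6336; k=3: 5082+0+11·77·12=15246 → min 6336 | W₃..W₅: k=3: 0+3696+6·77·4=5544; k=4: 5544+0+6·12·4=5832 → min 5544.
Length 4: W₁..W₄: k=1: 0+6336+12·11·12=7920; k=2: 792+5544+12·6·12=7200; k=3: 6336+0+12·77·12=17424 → min 7200 | W₂..W₅: k=2: 0+5544+11·6·4=5808; k=3: 5082+3696+11·77·4=12166; k=4: 6336+0+11·12·4=6864 → min 5808.
Top-level splits: k=1: (W₁..W₁)·(W₂..W₅) → 0+5808+12·11·4 = 6336; k=2: (W₁..W₂)·(W₃..W₅) → 792+5544+12·6·4 = 6624; k=3: (W₁..W₃)·(W₄..W₅) → 6336+3696+12·77·4 = 13728; k=4: (W₁..W₄)·(W₅..W₅) → 7200+0+12·12·4 = 7776.
Best split is after W₁, i.e. k = 1.

1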